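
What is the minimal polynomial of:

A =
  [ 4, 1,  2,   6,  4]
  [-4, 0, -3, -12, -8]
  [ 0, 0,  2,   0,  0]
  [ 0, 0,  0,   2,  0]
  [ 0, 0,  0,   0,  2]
x^3 - 6*x^2 + 12*x - 8

The characteristic polynomial is χ_A(x) = (x - 2)^5, so the eigenvalues are known. The minimal polynomial is
  m_A(x) = Π_λ (x − λ)^{k_λ}
where k_λ is the size of the *largest* Jordan block for λ (equivalently, the smallest k with (A − λI)^k v = 0 for every generalised eigenvector v of λ).

  λ = 2: largest Jordan block has size 3, contributing (x − 2)^3

So m_A(x) = (x - 2)^3 = x^3 - 6*x^2 + 12*x - 8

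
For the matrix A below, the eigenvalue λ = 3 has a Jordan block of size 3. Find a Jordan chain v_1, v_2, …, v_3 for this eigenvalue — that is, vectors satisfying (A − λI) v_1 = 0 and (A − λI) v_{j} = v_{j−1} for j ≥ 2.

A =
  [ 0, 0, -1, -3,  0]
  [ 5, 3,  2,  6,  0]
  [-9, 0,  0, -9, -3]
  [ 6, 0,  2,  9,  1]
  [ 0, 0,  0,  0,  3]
A Jordan chain for λ = 3 of length 3:
v_1 = (0, 3, 0, 0, 0)ᵀ
v_2 = (-3, 5, -9, 6, 0)ᵀ
v_3 = (1, 0, 0, 0, 0)ᵀ

Let N = A − (3)·I. We want v_3 with N^3 v_3 = 0 but N^2 v_3 ≠ 0; then v_{j-1} := N · v_j for j = 3, …, 2.

Pick v_3 = (1, 0, 0, 0, 0)ᵀ.
Then v_2 = N · v_3 = (-3, 5, -9, 6, 0)ᵀ.
Then v_1 = N · v_2 = (0, 3, 0, 0, 0)ᵀ.

Sanity check: (A − (3)·I) v_1 = (0, 0, 0, 0, 0)ᵀ = 0. ✓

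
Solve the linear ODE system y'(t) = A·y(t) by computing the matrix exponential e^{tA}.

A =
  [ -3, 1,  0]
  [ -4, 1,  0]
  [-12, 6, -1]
e^{tA} =
  [-2*t*exp(-t) + exp(-t), t*exp(-t), 0]
  [-4*t*exp(-t), 2*t*exp(-t) + exp(-t), 0]
  [-12*t*exp(-t), 6*t*exp(-t), exp(-t)]

Strategy: write A = P · J · P⁻¹ where J is a Jordan canonical form, so e^{tA} = P · e^{tJ} · P⁻¹, and e^{tJ} can be computed block-by-block.

A has Jordan form
J =
  [-1,  1,  0]
  [ 0, -1,  0]
  [ 0,  0, -1]
(up to reordering of blocks).

Per-block formulas:
  For a 2×2 Jordan block J_2(-1): exp(t · J_2(-1)) = e^(-1t)·(I + t·N), where N is the 2×2 nilpotent shift.
  For a 1×1 block at λ = -1: exp(t · [-1]) = [e^(-1t)].

After assembling e^{tJ} and conjugating by P, we get:

e^{tA} =
  [-2*t*exp(-t) + exp(-t), t*exp(-t), 0]
  [-4*t*exp(-t), 2*t*exp(-t) + exp(-t), 0]
  [-12*t*exp(-t), 6*t*exp(-t), exp(-t)]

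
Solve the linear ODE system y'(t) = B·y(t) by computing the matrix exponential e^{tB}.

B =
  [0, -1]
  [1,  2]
e^{tB} =
  [-t*exp(t) + exp(t), -t*exp(t)]
  [t*exp(t), t*exp(t) + exp(t)]

Strategy: write B = P · J · P⁻¹ where J is a Jordan canonical form, so e^{tB} = P · e^{tJ} · P⁻¹, and e^{tJ} can be computed block-by-block.

B has Jordan form
J =
  [1, 1]
  [0, 1]
(up to reordering of blocks).

Per-block formulas:
  For a 2×2 Jordan block J_2(1): exp(t · J_2(1)) = e^(1t)·(I + t·N), where N is the 2×2 nilpotent shift.

After assembling e^{tJ} and conjugating by P, we get:

e^{tB} =
  [-t*exp(t) + exp(t), -t*exp(t)]
  [t*exp(t), t*exp(t) + exp(t)]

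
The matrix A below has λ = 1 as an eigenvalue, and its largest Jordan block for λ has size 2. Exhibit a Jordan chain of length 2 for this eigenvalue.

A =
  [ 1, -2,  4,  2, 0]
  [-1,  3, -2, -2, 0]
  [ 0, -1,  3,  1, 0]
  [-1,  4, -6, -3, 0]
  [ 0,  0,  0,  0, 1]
A Jordan chain for λ = 1 of length 2:
v_1 = (0, -1, 0, -1, 0)ᵀ
v_2 = (1, 0, 0, 0, 0)ᵀ

Let N = A − (1)·I. We want v_2 with N^2 v_2 = 0 but N^1 v_2 ≠ 0; then v_{j-1} := N · v_j for j = 2, …, 2.

Pick v_2 = (1, 0, 0, 0, 0)ᵀ.
Then v_1 = N · v_2 = (0, -1, 0, -1, 0)ᵀ.

Sanity check: (A − (1)·I) v_1 = (0, 0, 0, 0, 0)ᵀ = 0. ✓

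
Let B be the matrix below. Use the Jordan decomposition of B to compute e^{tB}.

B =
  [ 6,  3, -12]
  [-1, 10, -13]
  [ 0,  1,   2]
e^{tB} =
  [-3*t^2*exp(6*t)/2 + exp(6*t), 3*t*exp(6*t), 9*t^2*exp(6*t)/2 - 12*t*exp(6*t)]
  [-2*t^2*exp(6*t) - t*exp(6*t), 4*t*exp(6*t) + exp(6*t), 6*t^2*exp(6*t) - 13*t*exp(6*t)]
  [-t^2*exp(6*t)/2, t*exp(6*t), 3*t^2*exp(6*t)/2 - 4*t*exp(6*t) + exp(6*t)]

Strategy: write B = P · J · P⁻¹ where J is a Jordan canonical form, so e^{tB} = P · e^{tJ} · P⁻¹, and e^{tJ} can be computed block-by-block.

B has Jordan form
J =
  [6, 1, 0]
  [0, 6, 1]
  [0, 0, 6]
(up to reordering of blocks).

Per-block formulas:
  For a 3×3 Jordan block J_3(6): exp(t · J_3(6)) = e^(6t)·(I + t·N + (t^2/2)·N^2), where N is the 3×3 nilpotent shift.

After assembling e^{tJ} and conjugating by P, we get:

e^{tB} =
  [-3*t^2*exp(6*t)/2 + exp(6*t), 3*t*exp(6*t), 9*t^2*exp(6*t)/2 - 12*t*exp(6*t)]
  [-2*t^2*exp(6*t) - t*exp(6*t), 4*t*exp(6*t) + exp(6*t), 6*t^2*exp(6*t) - 13*t*exp(6*t)]
  [-t^2*exp(6*t)/2, t*exp(6*t), 3*t^2*exp(6*t)/2 - 4*t*exp(6*t) + exp(6*t)]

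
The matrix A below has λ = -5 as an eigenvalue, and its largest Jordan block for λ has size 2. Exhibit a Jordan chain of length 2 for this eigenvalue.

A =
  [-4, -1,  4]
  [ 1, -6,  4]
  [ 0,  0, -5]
A Jordan chain for λ = -5 of length 2:
v_1 = (1, 1, 0)ᵀ
v_2 = (1, 0, 0)ᵀ

Let N = A − (-5)·I. We want v_2 with N^2 v_2 = 0 but N^1 v_2 ≠ 0; then v_{j-1} := N · v_j for j = 2, …, 2.

Pick v_2 = (1, 0, 0)ᵀ.
Then v_1 = N · v_2 = (1, 1, 0)ᵀ.

Sanity check: (A − (-5)·I) v_1 = (0, 0, 0)ᵀ = 0. ✓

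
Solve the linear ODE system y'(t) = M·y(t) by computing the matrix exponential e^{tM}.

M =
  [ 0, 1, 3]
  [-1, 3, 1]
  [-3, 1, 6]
e^{tM} =
  [-t^2*exp(3*t)/2 - 3*t*exp(3*t) + exp(3*t), t*exp(3*t), t^2*exp(3*t)/2 + 3*t*exp(3*t)]
  [-t*exp(3*t), exp(3*t), t*exp(3*t)]
  [-t^2*exp(3*t)/2 - 3*t*exp(3*t), t*exp(3*t), t^2*exp(3*t)/2 + 3*t*exp(3*t) + exp(3*t)]

Strategy: write M = P · J · P⁻¹ where J is a Jordan canonical form, so e^{tM} = P · e^{tJ} · P⁻¹, and e^{tJ} can be computed block-by-block.

M has Jordan form
J =
  [3, 1, 0]
  [0, 3, 1]
  [0, 0, 3]
(up to reordering of blocks).

Per-block formulas:
  For a 3×3 Jordan block J_3(3): exp(t · J_3(3)) = e^(3t)·(I + t·N + (t^2/2)·N^2), where N is the 3×3 nilpotent shift.

After assembling e^{tJ} and conjugating by P, we get:

e^{tM} =
  [-t^2*exp(3*t)/2 - 3*t*exp(3*t) + exp(3*t), t*exp(3*t), t^2*exp(3*t)/2 + 3*t*exp(3*t)]
  [-t*exp(3*t), exp(3*t), t*exp(3*t)]
  [-t^2*exp(3*t)/2 - 3*t*exp(3*t), t*exp(3*t), t^2*exp(3*t)/2 + 3*t*exp(3*t) + exp(3*t)]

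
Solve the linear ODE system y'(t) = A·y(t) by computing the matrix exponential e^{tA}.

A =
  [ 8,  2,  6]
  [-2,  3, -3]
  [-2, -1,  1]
e^{tA} =
  [4*t*exp(4*t) + exp(4*t), 2*t*exp(4*t), 6*t*exp(4*t)]
  [-2*t*exp(4*t), -t*exp(4*t) + exp(4*t), -3*t*exp(4*t)]
  [-2*t*exp(4*t), -t*exp(4*t), -3*t*exp(4*t) + exp(4*t)]

Strategy: write A = P · J · P⁻¹ where J is a Jordan canonical form, so e^{tA} = P · e^{tJ} · P⁻¹, and e^{tJ} can be computed block-by-block.

A has Jordan form
J =
  [4, 1, 0]
  [0, 4, 0]
  [0, 0, 4]
(up to reordering of blocks).

Per-block formulas:
  For a 1×1 block at λ = 4: exp(t · [4]) = [e^(4t)].
  For a 2×2 Jordan block J_2(4): exp(t · J_2(4)) = e^(4t)·(I + t·N), where N is the 2×2 nilpotent shift.

After assembling e^{tJ} and conjugating by P, we get:

e^{tA} =
  [4*t*exp(4*t) + exp(4*t), 2*t*exp(4*t), 6*t*exp(4*t)]
  [-2*t*exp(4*t), -t*exp(4*t) + exp(4*t), -3*t*exp(4*t)]
  [-2*t*exp(4*t), -t*exp(4*t), -3*t*exp(4*t) + exp(4*t)]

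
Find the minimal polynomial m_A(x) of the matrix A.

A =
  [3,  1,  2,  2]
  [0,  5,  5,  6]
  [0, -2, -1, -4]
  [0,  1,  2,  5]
x^3 - 9*x^2 + 27*x - 27

The characteristic polynomial is χ_A(x) = (x - 3)^4, so the eigenvalues are known. The minimal polynomial is
  m_A(x) = Π_λ (x − λ)^{k_λ}
where k_λ is the size of the *largest* Jordan block for λ (equivalently, the smallest k with (A − λI)^k v = 0 for every generalised eigenvector v of λ).

  λ = 3: largest Jordan block has size 3, contributing (x − 3)^3

So m_A(x) = (x - 3)^3 = x^3 - 9*x^2 + 27*x - 27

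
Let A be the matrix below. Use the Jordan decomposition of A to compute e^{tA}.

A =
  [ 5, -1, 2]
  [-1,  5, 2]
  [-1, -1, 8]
e^{tA} =
  [-t*exp(6*t) + exp(6*t), -t*exp(6*t), 2*t*exp(6*t)]
  [-t*exp(6*t), -t*exp(6*t) + exp(6*t), 2*t*exp(6*t)]
  [-t*exp(6*t), -t*exp(6*t), 2*t*exp(6*t) + exp(6*t)]

Strategy: write A = P · J · P⁻¹ where J is a Jordan canonical form, so e^{tA} = P · e^{tJ} · P⁻¹, and e^{tJ} can be computed block-by-block.

A has Jordan form
J =
  [6, 1, 0]
  [0, 6, 0]
  [0, 0, 6]
(up to reordering of blocks).

Per-block formulas:
  For a 2×2 Jordan block J_2(6): exp(t · J_2(6)) = e^(6t)·(I + t·N), where N is the 2×2 nilpotent shift.
  For a 1×1 block at λ = 6: exp(t · [6]) = [e^(6t)].

After assembling e^{tJ} and conjugating by P, we get:

e^{tA} =
  [-t*exp(6*t) + exp(6*t), -t*exp(6*t), 2*t*exp(6*t)]
  [-t*exp(6*t), -t*exp(6*t) + exp(6*t), 2*t*exp(6*t)]
  [-t*exp(6*t), -t*exp(6*t), 2*t*exp(6*t) + exp(6*t)]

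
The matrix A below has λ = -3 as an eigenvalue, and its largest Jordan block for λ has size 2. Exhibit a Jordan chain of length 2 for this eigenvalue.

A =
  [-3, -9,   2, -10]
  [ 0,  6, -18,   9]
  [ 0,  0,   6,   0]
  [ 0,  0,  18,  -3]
A Jordan chain for λ = -3 of length 2:
v_1 = (1, 0, 0, 0)ᵀ
v_2 = (0, 1, 0, -1)ᵀ

Let N = A − (-3)·I. We want v_2 with N^2 v_2 = 0 but N^1 v_2 ≠ 0; then v_{j-1} := N · v_j for j = 2, …, 2.

Pick v_2 = (0, 1, 0, -1)ᵀ.
Then v_1 = N · v_2 = (1, 0, 0, 0)ᵀ.

Sanity check: (A − (-3)·I) v_1 = (0, 0, 0, 0)ᵀ = 0. ✓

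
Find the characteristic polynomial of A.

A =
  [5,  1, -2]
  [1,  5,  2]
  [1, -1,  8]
x^3 - 18*x^2 + 108*x - 216

Expanding det(x·I − A) (e.g. by cofactor expansion or by noting that A is similar to its Jordan form J, which has the same characteristic polynomial as A) gives
  χ_A(x) = x^3 - 18*x^2 + 108*x - 216
which factors as (x - 6)^3. The eigenvalues (with algebraic multiplicities) are λ = 6 with multiplicity 3.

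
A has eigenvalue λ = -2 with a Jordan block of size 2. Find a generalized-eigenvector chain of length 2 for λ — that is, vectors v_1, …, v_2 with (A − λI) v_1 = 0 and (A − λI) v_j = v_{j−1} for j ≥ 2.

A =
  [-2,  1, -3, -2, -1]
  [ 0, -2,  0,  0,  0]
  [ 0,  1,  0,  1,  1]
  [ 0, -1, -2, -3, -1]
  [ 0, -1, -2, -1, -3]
A Jordan chain for λ = -2 of length 2:
v_1 = (1, 0, 1, -1, -1)ᵀ
v_2 = (0, 1, 0, 0, 0)ᵀ

Let N = A − (-2)·I. We want v_2 with N^2 v_2 = 0 but N^1 v_2 ≠ 0; then v_{j-1} := N · v_j for j = 2, …, 2.

Pick v_2 = (0, 1, 0, 0, 0)ᵀ.
Then v_1 = N · v_2 = (1, 0, 1, -1, -1)ᵀ.

Sanity check: (A − (-2)·I) v_1 = (0, 0, 0, 0, 0)ᵀ = 0. ✓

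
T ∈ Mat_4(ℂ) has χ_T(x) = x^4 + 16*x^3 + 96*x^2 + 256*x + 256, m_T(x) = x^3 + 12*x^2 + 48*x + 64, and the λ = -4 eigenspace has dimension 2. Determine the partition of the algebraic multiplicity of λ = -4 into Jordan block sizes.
Block sizes for λ = -4: [3, 1]

Step 1 — from the characteristic polynomial, algebraic multiplicity of λ = -4 is 4. From dim ker(T − (-4)·I) = 2, there are exactly 2 Jordan blocks for λ = -4.
Step 2 — from the minimal polynomial, the factor (x + 4)^3 tells us the largest block for λ = -4 has size 3.
Step 3 — with total size 4, 2 blocks, and largest block 3, the block sizes (in nonincreasing order) are [3, 1].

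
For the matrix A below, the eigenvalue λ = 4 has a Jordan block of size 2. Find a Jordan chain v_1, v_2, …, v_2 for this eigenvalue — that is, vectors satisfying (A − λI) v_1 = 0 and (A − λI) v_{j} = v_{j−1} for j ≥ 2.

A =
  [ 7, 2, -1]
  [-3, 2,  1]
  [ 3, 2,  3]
A Jordan chain for λ = 4 of length 2:
v_1 = (3, -3, 3)ᵀ
v_2 = (1, 0, 0)ᵀ

Let N = A − (4)·I. We want v_2 with N^2 v_2 = 0 but N^1 v_2 ≠ 0; then v_{j-1} := N · v_j for j = 2, …, 2.

Pick v_2 = (1, 0, 0)ᵀ.
Then v_1 = N · v_2 = (3, -3, 3)ᵀ.

Sanity check: (A − (4)·I) v_1 = (0, 0, 0)ᵀ = 0. ✓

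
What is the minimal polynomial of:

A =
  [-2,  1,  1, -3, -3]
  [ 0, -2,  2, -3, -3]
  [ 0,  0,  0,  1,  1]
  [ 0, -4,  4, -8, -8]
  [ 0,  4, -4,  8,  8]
x^4 + 4*x^3 + 4*x^2

The characteristic polynomial is χ_A(x) = x^3*(x + 2)^2, so the eigenvalues are known. The minimal polynomial is
  m_A(x) = Π_λ (x − λ)^{k_λ}
where k_λ is the size of the *largest* Jordan block for λ (equivalently, the smallest k with (A − λI)^k v = 0 for every generalised eigenvector v of λ).

  λ = -2: largest Jordan block has size 2, contributing (x + 2)^2
  λ = 0: largest Jordan block has size 2, contributing (x − 0)^2

So m_A(x) = x^2*(x + 2)^2 = x^4 + 4*x^3 + 4*x^2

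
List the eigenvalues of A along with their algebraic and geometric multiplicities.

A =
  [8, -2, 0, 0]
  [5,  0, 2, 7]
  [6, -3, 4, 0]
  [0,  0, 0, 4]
λ = 4: alg = 4, geom = 2

Step 1 — factor the characteristic polynomial to read off the algebraic multiplicities:
  χ_A(x) = (x - 4)^4

Step 2 — compute geometric multiplicities via the rank-nullity identity g(λ) = n − rank(A − λI):
  rank(A − (4)·I) = 2, so dim ker(A − (4)·I) = n − 2 = 2

Summary:
  λ = 4: algebraic multiplicity = 4, geometric multiplicity = 2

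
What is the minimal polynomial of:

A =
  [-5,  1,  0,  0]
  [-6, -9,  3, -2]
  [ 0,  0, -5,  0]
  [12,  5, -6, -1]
x^3 + 15*x^2 + 75*x + 125

The characteristic polynomial is χ_A(x) = (x + 5)^4, so the eigenvalues are known. The minimal polynomial is
  m_A(x) = Π_λ (x − λ)^{k_λ}
where k_λ is the size of the *largest* Jordan block for λ (equivalently, the smallest k with (A − λI)^k v = 0 for every generalised eigenvector v of λ).

  λ = -5: largest Jordan block has size 3, contributing (x + 5)^3

So m_A(x) = (x + 5)^3 = x^3 + 15*x^2 + 75*x + 125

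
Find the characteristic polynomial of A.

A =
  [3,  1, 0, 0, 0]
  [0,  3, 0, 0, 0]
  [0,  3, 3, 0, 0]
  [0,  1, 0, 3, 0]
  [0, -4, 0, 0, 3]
x^5 - 15*x^4 + 90*x^3 - 270*x^2 + 405*x - 243

Expanding det(x·I − A) (e.g. by cofactor expansion or by noting that A is similar to its Jordan form J, which has the same characteristic polynomial as A) gives
  χ_A(x) = x^5 - 15*x^4 + 90*x^3 - 270*x^2 + 405*x - 243
which factors as (x - 3)^5. The eigenvalues (with algebraic multiplicities) are λ = 3 with multiplicity 5.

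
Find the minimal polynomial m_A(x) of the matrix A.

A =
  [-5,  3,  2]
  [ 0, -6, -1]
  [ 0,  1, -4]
x^3 + 15*x^2 + 75*x + 125

The characteristic polynomial is χ_A(x) = (x + 5)^3, so the eigenvalues are known. The minimal polynomial is
  m_A(x) = Π_λ (x − λ)^{k_λ}
where k_λ is the size of the *largest* Jordan block for λ (equivalently, the smallest k with (A − λI)^k v = 0 for every generalised eigenvector v of λ).

  λ = -5: largest Jordan block has size 3, contributing (x + 5)^3

So m_A(x) = (x + 5)^3 = x^3 + 15*x^2 + 75*x + 125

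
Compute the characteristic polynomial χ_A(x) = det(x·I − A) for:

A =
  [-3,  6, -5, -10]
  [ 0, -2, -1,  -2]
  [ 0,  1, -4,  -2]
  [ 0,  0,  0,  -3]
x^4 + 12*x^3 + 54*x^2 + 108*x + 81

Expanding det(x·I − A) (e.g. by cofactor expansion or by noting that A is similar to its Jordan form J, which has the same characteristic polynomial as A) gives
  χ_A(x) = x^4 + 12*x^3 + 54*x^2 + 108*x + 81
which factors as (x + 3)^4. The eigenvalues (with algebraic multiplicities) are λ = -3 with multiplicity 4.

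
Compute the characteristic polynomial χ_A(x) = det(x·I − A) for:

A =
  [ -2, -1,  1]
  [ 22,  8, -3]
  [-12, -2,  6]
x^3 - 12*x^2 + 48*x - 64

Expanding det(x·I − A) (e.g. by cofactor expansion or by noting that A is similar to its Jordan form J, which has the same characteristic polynomial as A) gives
  χ_A(x) = x^3 - 12*x^2 + 48*x - 64
which factors as (x - 4)^3. The eigenvalues (with algebraic multiplicities) are λ = 4 with multiplicity 3.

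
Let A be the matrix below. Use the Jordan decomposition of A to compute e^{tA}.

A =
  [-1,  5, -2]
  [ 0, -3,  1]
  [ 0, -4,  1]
e^{tA} =
  [exp(-t), -t^2*exp(-t) + 5*t*exp(-t), t^2*exp(-t)/2 - 2*t*exp(-t)]
  [0, -2*t*exp(-t) + exp(-t), t*exp(-t)]
  [0, -4*t*exp(-t), 2*t*exp(-t) + exp(-t)]

Strategy: write A = P · J · P⁻¹ where J is a Jordan canonical form, so e^{tA} = P · e^{tJ} · P⁻¹, and e^{tJ} can be computed block-by-block.

A has Jordan form
J =
  [-1,  1,  0]
  [ 0, -1,  1]
  [ 0,  0, -1]
(up to reordering of blocks).

Per-block formulas:
  For a 3×3 Jordan block J_3(-1): exp(t · J_3(-1)) = e^(-1t)·(I + t·N + (t^2/2)·N^2), where N is the 3×3 nilpotent shift.

After assembling e^{tJ} and conjugating by P, we get:

e^{tA} =
  [exp(-t), -t^2*exp(-t) + 5*t*exp(-t), t^2*exp(-t)/2 - 2*t*exp(-t)]
  [0, -2*t*exp(-t) + exp(-t), t*exp(-t)]
  [0, -4*t*exp(-t), 2*t*exp(-t) + exp(-t)]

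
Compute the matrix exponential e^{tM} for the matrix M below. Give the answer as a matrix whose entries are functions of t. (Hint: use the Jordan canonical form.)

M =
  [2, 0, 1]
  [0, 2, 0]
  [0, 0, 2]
e^{tM} =
  [exp(2*t), 0, t*exp(2*t)]
  [0, exp(2*t), 0]
  [0, 0, exp(2*t)]

Strategy: write M = P · J · P⁻¹ where J is a Jordan canonical form, so e^{tM} = P · e^{tJ} · P⁻¹, and e^{tJ} can be computed block-by-block.

M has Jordan form
J =
  [2, 1, 0]
  [0, 2, 0]
  [0, 0, 2]
(up to reordering of blocks).

Per-block formulas:
  For a 2×2 Jordan block J_2(2): exp(t · J_2(2)) = e^(2t)·(I + t·N), where N is the 2×2 nilpotent shift.
  For a 1×1 block at λ = 2: exp(t · [2]) = [e^(2t)].

After assembling e^{tJ} and conjugating by P, we get:

e^{tM} =
  [exp(2*t), 0, t*exp(2*t)]
  [0, exp(2*t), 0]
  [0, 0, exp(2*t)]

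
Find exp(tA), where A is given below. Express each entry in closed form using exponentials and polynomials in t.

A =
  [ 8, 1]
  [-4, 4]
e^{tA} =
  [2*t*exp(6*t) + exp(6*t), t*exp(6*t)]
  [-4*t*exp(6*t), -2*t*exp(6*t) + exp(6*t)]

Strategy: write A = P · J · P⁻¹ where J is a Jordan canonical form, so e^{tA} = P · e^{tJ} · P⁻¹, and e^{tJ} can be computed block-by-block.

A has Jordan form
J =
  [6, 1]
  [0, 6]
(up to reordering of blocks).

Per-block formulas:
  For a 2×2 Jordan block J_2(6): exp(t · J_2(6)) = e^(6t)·(I + t·N), where N is the 2×2 nilpotent shift.

After assembling e^{tJ} and conjugating by P, we get:

e^{tA} =
  [2*t*exp(6*t) + exp(6*t), t*exp(6*t)]
  [-4*t*exp(6*t), -2*t*exp(6*t) + exp(6*t)]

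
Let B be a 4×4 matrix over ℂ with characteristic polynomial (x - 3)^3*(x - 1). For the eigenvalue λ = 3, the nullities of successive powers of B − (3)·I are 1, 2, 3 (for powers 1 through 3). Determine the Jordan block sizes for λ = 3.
Block sizes for λ = 3: [3]

From the dimensions of kernels of powers, the number of Jordan blocks of size at least j is d_j − d_{j−1} where d_j = dim ker(N^j) (with d_0 = 0). Computing the differences gives [1, 1, 1].
The number of blocks of size exactly k is (#blocks of size ≥ k) − (#blocks of size ≥ k + 1), so the partition is: 1 block(s) of size 3.
In nonincreasing order the block sizes are [3].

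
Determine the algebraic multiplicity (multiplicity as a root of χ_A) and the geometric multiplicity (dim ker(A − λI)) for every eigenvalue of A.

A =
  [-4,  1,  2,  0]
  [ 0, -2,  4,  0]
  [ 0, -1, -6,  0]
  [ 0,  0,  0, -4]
λ = -4: alg = 4, geom = 3

Step 1 — factor the characteristic polynomial to read off the algebraic multiplicities:
  χ_A(x) = (x + 4)^4

Step 2 — compute geometric multiplicities via the rank-nullity identity g(λ) = n − rank(A − λI):
  rank(A − (-4)·I) = 1, so dim ker(A − (-4)·I) = n − 1 = 3

Summary:
  λ = -4: algebraic multiplicity = 4, geometric multiplicity = 3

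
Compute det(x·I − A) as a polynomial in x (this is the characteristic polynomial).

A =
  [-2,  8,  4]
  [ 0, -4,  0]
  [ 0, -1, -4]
x^3 + 10*x^2 + 32*x + 32

Expanding det(x·I − A) (e.g. by cofactor expansion or by noting that A is similar to its Jordan form J, which has the same characteristic polynomial as A) gives
  χ_A(x) = x^3 + 10*x^2 + 32*x + 32
which factors as (x + 2)*(x + 4)^2. The eigenvalues (with algebraic multiplicities) are λ = -4 with multiplicity 2, λ = -2 with multiplicity 1.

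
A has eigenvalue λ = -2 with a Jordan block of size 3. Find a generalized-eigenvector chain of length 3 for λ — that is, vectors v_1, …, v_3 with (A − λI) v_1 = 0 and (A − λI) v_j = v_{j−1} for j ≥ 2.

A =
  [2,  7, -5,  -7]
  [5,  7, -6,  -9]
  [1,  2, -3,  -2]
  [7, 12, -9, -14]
A Jordan chain for λ = -2 of length 3:
v_1 = (-3, -4, -1, -5)ᵀ
v_2 = (4, 5, 1, 7)ᵀ
v_3 = (1, 0, 0, 0)ᵀ

Let N = A − (-2)·I. We want v_3 with N^3 v_3 = 0 but N^2 v_3 ≠ 0; then v_{j-1} := N · v_j for j = 3, …, 2.

Pick v_3 = (1, 0, 0, 0)ᵀ.
Then v_2 = N · v_3 = (4, 5, 1, 7)ᵀ.
Then v_1 = N · v_2 = (-3, -4, -1, -5)ᵀ.

Sanity check: (A − (-2)·I) v_1 = (0, 0, 0, 0)ᵀ = 0. ✓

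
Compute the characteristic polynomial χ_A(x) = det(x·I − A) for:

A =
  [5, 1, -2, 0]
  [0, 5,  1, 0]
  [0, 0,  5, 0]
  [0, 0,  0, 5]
x^4 - 20*x^3 + 150*x^2 - 500*x + 625

Expanding det(x·I − A) (e.g. by cofactor expansion or by noting that A is similar to its Jordan form J, which has the same characteristic polynomial as A) gives
  χ_A(x) = x^4 - 20*x^3 + 150*x^2 - 500*x + 625
which factors as (x - 5)^4. The eigenvalues (with algebraic multiplicities) are λ = 5 with multiplicity 4.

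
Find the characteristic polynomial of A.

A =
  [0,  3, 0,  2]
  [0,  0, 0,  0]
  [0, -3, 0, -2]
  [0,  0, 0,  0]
x^4

Expanding det(x·I − A) (e.g. by cofactor expansion or by noting that A is similar to its Jordan form J, which has the same characteristic polynomial as A) gives
  χ_A(x) = x^4
which factors as x^4. The eigenvalues (with algebraic multiplicities) are λ = 0 with multiplicity 4.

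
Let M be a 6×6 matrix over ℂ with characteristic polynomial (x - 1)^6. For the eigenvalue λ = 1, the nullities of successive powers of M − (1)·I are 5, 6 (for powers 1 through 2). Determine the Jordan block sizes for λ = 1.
Block sizes for λ = 1: [2, 1, 1, 1, 1]

From the dimensions of kernels of powers, the number of Jordan blocks of size at least j is d_j − d_{j−1} where d_j = dim ker(N^j) (with d_0 = 0). Computing the differences gives [5, 1].
The number of blocks of size exactly k is (#blocks of size ≥ k) − (#blocks of size ≥ k + 1), so the partition is: 4 block(s) of size 1, 1 block(s) of size 2.
In nonincreasing order the block sizes are [2, 1, 1, 1, 1].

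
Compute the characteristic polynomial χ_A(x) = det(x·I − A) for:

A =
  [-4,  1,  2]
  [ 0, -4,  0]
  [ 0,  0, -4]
x^3 + 12*x^2 + 48*x + 64

Expanding det(x·I − A) (e.g. by cofactor expansion or by noting that A is similar to its Jordan form J, which has the same characteristic polynomial as A) gives
  χ_A(x) = x^3 + 12*x^2 + 48*x + 64
which factors as (x + 4)^3. The eigenvalues (with algebraic multiplicities) are λ = -4 with multiplicity 3.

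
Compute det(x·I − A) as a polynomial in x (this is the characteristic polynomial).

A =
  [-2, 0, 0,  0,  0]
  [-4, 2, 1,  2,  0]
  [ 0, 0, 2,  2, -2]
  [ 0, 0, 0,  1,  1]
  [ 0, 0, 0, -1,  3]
x^5 - 6*x^4 + 8*x^3 + 16*x^2 - 48*x + 32

Expanding det(x·I − A) (e.g. by cofactor expansion or by noting that A is similar to its Jordan form J, which has the same characteristic polynomial as A) gives
  χ_A(x) = x^5 - 6*x^4 + 8*x^3 + 16*x^2 - 48*x + 32
which factors as (x - 2)^4*(x + 2). The eigenvalues (with algebraic multiplicities) are λ = -2 with multiplicity 1, λ = 2 with multiplicity 4.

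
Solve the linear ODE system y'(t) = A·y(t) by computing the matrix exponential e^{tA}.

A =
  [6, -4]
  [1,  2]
e^{tA} =
  [2*t*exp(4*t) + exp(4*t), -4*t*exp(4*t)]
  [t*exp(4*t), -2*t*exp(4*t) + exp(4*t)]

Strategy: write A = P · J · P⁻¹ where J is a Jordan canonical form, so e^{tA} = P · e^{tJ} · P⁻¹, and e^{tJ} can be computed block-by-block.

A has Jordan form
J =
  [4, 1]
  [0, 4]
(up to reordering of blocks).

Per-block formulas:
  For a 2×2 Jordan block J_2(4): exp(t · J_2(4)) = e^(4t)·(I + t·N), where N is the 2×2 nilpotent shift.

After assembling e^{tJ} and conjugating by P, we get:

e^{tA} =
  [2*t*exp(4*t) + exp(4*t), -4*t*exp(4*t)]
  [t*exp(4*t), -2*t*exp(4*t) + exp(4*t)]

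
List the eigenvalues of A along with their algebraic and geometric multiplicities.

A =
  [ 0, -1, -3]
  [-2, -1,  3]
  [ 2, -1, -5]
λ = -2: alg = 3, geom = 2

Step 1 — factor the characteristic polynomial to read off the algebraic multiplicities:
  χ_A(x) = (x + 2)^3

Step 2 — compute geometric multiplicities via the rank-nullity identity g(λ) = n − rank(A − λI):
  rank(A − (-2)·I) = 1, so dim ker(A − (-2)·I) = n − 1 = 2

Summary:
  λ = -2: algebraic multiplicity = 3, geometric multiplicity = 2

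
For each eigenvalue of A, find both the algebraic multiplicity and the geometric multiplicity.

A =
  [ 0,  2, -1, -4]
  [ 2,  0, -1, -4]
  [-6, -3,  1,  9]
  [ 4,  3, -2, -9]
λ = -2: alg = 4, geom = 2

Step 1 — factor the characteristic polynomial to read off the algebraic multiplicities:
  χ_A(x) = (x + 2)^4

Step 2 — compute geometric multiplicities via the rank-nullity identity g(λ) = n − rank(A − λI):
  rank(A − (-2)·I) = 2, so dim ker(A − (-2)·I) = n − 2 = 2

Summary:
  λ = -2: algebraic multiplicity = 4, geometric multiplicity = 2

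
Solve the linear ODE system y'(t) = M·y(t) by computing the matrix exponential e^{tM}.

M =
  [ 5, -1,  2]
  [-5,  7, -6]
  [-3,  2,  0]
e^{tM} =
  [t*exp(4*t) + exp(4*t), -t*exp(4*t), 2*t*exp(4*t)]
  [-t^2*exp(4*t) - 5*t*exp(4*t), t^2*exp(4*t) + 3*t*exp(4*t) + exp(4*t), -2*t^2*exp(4*t) - 6*t*exp(4*t)]
  [-t^2*exp(4*t)/2 - 3*t*exp(4*t), t^2*exp(4*t)/2 + 2*t*exp(4*t), -t^2*exp(4*t) - 4*t*exp(4*t) + exp(4*t)]

Strategy: write M = P · J · P⁻¹ where J is a Jordan canonical form, so e^{tM} = P · e^{tJ} · P⁻¹, and e^{tJ} can be computed block-by-block.

M has Jordan form
J =
  [4, 1, 0]
  [0, 4, 1]
  [0, 0, 4]
(up to reordering of blocks).

Per-block formulas:
  For a 3×3 Jordan block J_3(4): exp(t · J_3(4)) = e^(4t)·(I + t·N + (t^2/2)·N^2), where N is the 3×3 nilpotent shift.

After assembling e^{tJ} and conjugating by P, we get:

e^{tM} =
  [t*exp(4*t) + exp(4*t), -t*exp(4*t), 2*t*exp(4*t)]
  [-t^2*exp(4*t) - 5*t*exp(4*t), t^2*exp(4*t) + 3*t*exp(4*t) + exp(4*t), -2*t^2*exp(4*t) - 6*t*exp(4*t)]
  [-t^2*exp(4*t)/2 - 3*t*exp(4*t), t^2*exp(4*t)/2 + 2*t*exp(4*t), -t^2*exp(4*t) - 4*t*exp(4*t) + exp(4*t)]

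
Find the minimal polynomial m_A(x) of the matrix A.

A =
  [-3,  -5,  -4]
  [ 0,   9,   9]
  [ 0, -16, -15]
x^3 + 9*x^2 + 27*x + 27

The characteristic polynomial is χ_A(x) = (x + 3)^3, so the eigenvalues are known. The minimal polynomial is
  m_A(x) = Π_λ (x − λ)^{k_λ}
where k_λ is the size of the *largest* Jordan block for λ (equivalently, the smallest k with (A − λI)^k v = 0 for every generalised eigenvector v of λ).

  λ = -3: largest Jordan block has size 3, contributing (x + 3)^3

So m_A(x) = (x + 3)^3 = x^3 + 9*x^2 + 27*x + 27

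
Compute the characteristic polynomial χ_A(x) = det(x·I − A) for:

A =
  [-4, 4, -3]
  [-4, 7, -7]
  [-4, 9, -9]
x^3 + 6*x^2 + 12*x + 8

Expanding det(x·I − A) (e.g. by cofactor expansion or by noting that A is similar to its Jordan form J, which has the same characteristic polynomial as A) gives
  χ_A(x) = x^3 + 6*x^2 + 12*x + 8
which factors as (x + 2)^3. The eigenvalues (with algebraic multiplicities) are λ = -2 with multiplicity 3.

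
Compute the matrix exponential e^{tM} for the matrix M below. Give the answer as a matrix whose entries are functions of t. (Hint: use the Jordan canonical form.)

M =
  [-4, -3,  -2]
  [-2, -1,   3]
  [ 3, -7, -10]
e^{tM} =
  [t^2*exp(-5*t)/2 + t*exp(-5*t) + exp(-5*t), -t^2*exp(-5*t)/2 - 3*t*exp(-5*t), -t^2*exp(-5*t)/2 - 2*t*exp(-5*t)]
  [-t^2*exp(-5*t)/2 - 2*t*exp(-5*t), t^2*exp(-5*t)/2 + 4*t*exp(-5*t) + exp(-5*t), t^2*exp(-5*t)/2 + 3*t*exp(-5*t)]
  [t^2*exp(-5*t) + 3*t*exp(-5*t), -t^2*exp(-5*t) - 7*t*exp(-5*t), -t^2*exp(-5*t) - 5*t*exp(-5*t) + exp(-5*t)]

Strategy: write M = P · J · P⁻¹ where J is a Jordan canonical form, so e^{tM} = P · e^{tJ} · P⁻¹, and e^{tJ} can be computed block-by-block.

M has Jordan form
J =
  [-5,  1,  0]
  [ 0, -5,  1]
  [ 0,  0, -5]
(up to reordering of blocks).

Per-block formulas:
  For a 3×3 Jordan block J_3(-5): exp(t · J_3(-5)) = e^(-5t)·(I + t·N + (t^2/2)·N^2), where N is the 3×3 nilpotent shift.

After assembling e^{tJ} and conjugating by P, we get:

e^{tM} =
  [t^2*exp(-5*t)/2 + t*exp(-5*t) + exp(-5*t), -t^2*exp(-5*t)/2 - 3*t*exp(-5*t), -t^2*exp(-5*t)/2 - 2*t*exp(-5*t)]
  [-t^2*exp(-5*t)/2 - 2*t*exp(-5*t), t^2*exp(-5*t)/2 + 4*t*exp(-5*t) + exp(-5*t), t^2*exp(-5*t)/2 + 3*t*exp(-5*t)]
  [t^2*exp(-5*t) + 3*t*exp(-5*t), -t^2*exp(-5*t) - 7*t*exp(-5*t), -t^2*exp(-5*t) - 5*t*exp(-5*t) + exp(-5*t)]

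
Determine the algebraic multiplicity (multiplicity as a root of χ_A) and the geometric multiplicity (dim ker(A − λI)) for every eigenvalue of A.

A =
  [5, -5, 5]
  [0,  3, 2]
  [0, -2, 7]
λ = 5: alg = 3, geom = 2

Step 1 — factor the characteristic polynomial to read off the algebraic multiplicities:
  χ_A(x) = (x - 5)^3

Step 2 — compute geometric multiplicities via the rank-nullity identity g(λ) = n − rank(A − λI):
  rank(A − (5)·I) = 1, so dim ker(A − (5)·I) = n − 1 = 2

Summary:
  λ = 5: algebraic multiplicity = 3, geometric multiplicity = 2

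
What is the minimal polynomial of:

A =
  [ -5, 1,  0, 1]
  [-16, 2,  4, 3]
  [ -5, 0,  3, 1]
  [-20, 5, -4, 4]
x^2 - 2*x + 1

The characteristic polynomial is χ_A(x) = (x - 1)^4, so the eigenvalues are known. The minimal polynomial is
  m_A(x) = Π_λ (x − λ)^{k_λ}
where k_λ is the size of the *largest* Jordan block for λ (equivalently, the smallest k with (A − λI)^k v = 0 for every generalised eigenvector v of λ).

  λ = 1: largest Jordan block has size 2, contributing (x − 1)^2

So m_A(x) = (x - 1)^2 = x^2 - 2*x + 1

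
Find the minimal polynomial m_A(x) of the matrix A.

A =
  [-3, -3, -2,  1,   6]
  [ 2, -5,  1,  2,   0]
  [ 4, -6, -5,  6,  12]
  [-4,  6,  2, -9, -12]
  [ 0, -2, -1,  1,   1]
x^5 + 21*x^4 + 174*x^3 + 710*x^2 + 1425*x + 1125

The characteristic polynomial is χ_A(x) = (x + 3)^2*(x + 5)^3, so the eigenvalues are known. The minimal polynomial is
  m_A(x) = Π_λ (x − λ)^{k_λ}
where k_λ is the size of the *largest* Jordan block for λ (equivalently, the smallest k with (A − λI)^k v = 0 for every generalised eigenvector v of λ).

  λ = -5: largest Jordan block has size 3, contributing (x + 5)^3
  λ = -3: largest Jordan block has size 2, contributing (x + 3)^2

So m_A(x) = (x + 3)^2*(x + 5)^3 = x^5 + 21*x^4 + 174*x^3 + 710*x^2 + 1425*x + 1125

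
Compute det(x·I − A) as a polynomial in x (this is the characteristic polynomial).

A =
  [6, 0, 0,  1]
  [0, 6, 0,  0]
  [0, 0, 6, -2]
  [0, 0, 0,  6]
x^4 - 24*x^3 + 216*x^2 - 864*x + 1296

Expanding det(x·I − A) (e.g. by cofactor expansion or by noting that A is similar to its Jordan form J, which has the same characteristic polynomial as A) gives
  χ_A(x) = x^4 - 24*x^3 + 216*x^2 - 864*x + 1296
which factors as (x - 6)^4. The eigenvalues (with algebraic multiplicities) are λ = 6 with multiplicity 4.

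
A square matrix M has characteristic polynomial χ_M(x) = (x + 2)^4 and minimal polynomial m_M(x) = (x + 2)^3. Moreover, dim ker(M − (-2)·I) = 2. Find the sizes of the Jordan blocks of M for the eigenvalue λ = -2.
Block sizes for λ = -2: [3, 1]

Step 1 — from the characteristic polynomial, algebraic multiplicity of λ = -2 is 4. From dim ker(M − (-2)·I) = 2, there are exactly 2 Jordan blocks for λ = -2.
Step 2 — from the minimal polynomial, the factor (x + 2)^3 tells us the largest block for λ = -2 has size 3.
Step 3 — with total size 4, 2 blocks, and largest block 3, the block sizes (in nonincreasing order) are [3, 1].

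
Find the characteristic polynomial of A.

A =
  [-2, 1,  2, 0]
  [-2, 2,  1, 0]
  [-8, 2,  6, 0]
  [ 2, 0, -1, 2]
x^4 - 8*x^3 + 24*x^2 - 32*x + 16

Expanding det(x·I − A) (e.g. by cofactor expansion or by noting that A is similar to its Jordan form J, which has the same characteristic polynomial as A) gives
  χ_A(x) = x^4 - 8*x^3 + 24*x^2 - 32*x + 16
which factors as (x - 2)^4. The eigenvalues (with algebraic multiplicities) are λ = 2 with multiplicity 4.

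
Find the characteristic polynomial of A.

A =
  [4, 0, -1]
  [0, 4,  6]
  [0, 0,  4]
x^3 - 12*x^2 + 48*x - 64

Expanding det(x·I − A) (e.g. by cofactor expansion or by noting that A is similar to its Jordan form J, which has the same characteristic polynomial as A) gives
  χ_A(x) = x^3 - 12*x^2 + 48*x - 64
which factors as (x - 4)^3. The eigenvalues (with algebraic multiplicities) are λ = 4 with multiplicity 3.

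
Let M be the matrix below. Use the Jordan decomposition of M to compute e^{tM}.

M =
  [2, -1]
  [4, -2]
e^{tM} =
  [2*t + 1, -t]
  [4*t, 1 - 2*t]

Strategy: write M = P · J · P⁻¹ where J is a Jordan canonical form, so e^{tM} = P · e^{tJ} · P⁻¹, and e^{tJ} can be computed block-by-block.

M has Jordan form
J =
  [0, 1]
  [0, 0]
(up to reordering of blocks).

Per-block formulas:
  For a 2×2 Jordan block J_2(0): exp(t · J_2(0)) = e^(0t)·(I + t·N), where N is the 2×2 nilpotent shift.

After assembling e^{tJ} and conjugating by P, we get:

e^{tM} =
  [2*t + 1, -t]
  [4*t, 1 - 2*t]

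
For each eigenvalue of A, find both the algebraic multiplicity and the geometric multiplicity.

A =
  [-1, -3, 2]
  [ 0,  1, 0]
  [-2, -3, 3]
λ = 1: alg = 3, geom = 2

Step 1 — factor the characteristic polynomial to read off the algebraic multiplicities:
  χ_A(x) = (x - 1)^3

Step 2 — compute geometric multiplicities via the rank-nullity identity g(λ) = n − rank(A − λI):
  rank(A − (1)·I) = 1, so dim ker(A − (1)·I) = n − 1 = 2

Summary:
  λ = 1: algebraic multiplicity = 3, geometric multiplicity = 2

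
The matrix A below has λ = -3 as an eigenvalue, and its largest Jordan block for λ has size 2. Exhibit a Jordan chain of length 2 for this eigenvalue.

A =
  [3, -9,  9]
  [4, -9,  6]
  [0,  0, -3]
A Jordan chain for λ = -3 of length 2:
v_1 = (6, 4, 0)ᵀ
v_2 = (1, 0, 0)ᵀ

Let N = A − (-3)·I. We want v_2 with N^2 v_2 = 0 but N^1 v_2 ≠ 0; then v_{j-1} := N · v_j for j = 2, …, 2.

Pick v_2 = (1, 0, 0)ᵀ.
Then v_1 = N · v_2 = (6, 4, 0)ᵀ.

Sanity check: (A − (-3)·I) v_1 = (0, 0, 0)ᵀ = 0. ✓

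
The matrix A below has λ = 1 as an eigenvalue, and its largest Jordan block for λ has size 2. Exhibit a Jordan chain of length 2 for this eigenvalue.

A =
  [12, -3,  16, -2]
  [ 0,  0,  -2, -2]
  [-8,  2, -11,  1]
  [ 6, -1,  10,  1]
A Jordan chain for λ = 1 of length 2:
v_1 = (-2, -2, 1, 0)ᵀ
v_2 = (0, 0, 0, 1)ᵀ

Let N = A − (1)·I. We want v_2 with N^2 v_2 = 0 but N^1 v_2 ≠ 0; then v_{j-1} := N · v_j for j = 2, …, 2.

Pick v_2 = (0, 0, 0, 1)ᵀ.
Then v_1 = N · v_2 = (-2, -2, 1, 0)ᵀ.

Sanity check: (A − (1)·I) v_1 = (0, 0, 0, 0)ᵀ = 0. ✓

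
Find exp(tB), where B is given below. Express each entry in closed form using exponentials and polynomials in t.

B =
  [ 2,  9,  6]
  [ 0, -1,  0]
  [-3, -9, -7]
e^{tB} =
  [2*exp(-t) - exp(-4*t), 3*exp(-t) - 3*exp(-4*t), 2*exp(-t) - 2*exp(-4*t)]
  [0, exp(-t), 0]
  [-exp(-t) + exp(-4*t), -3*exp(-t) + 3*exp(-4*t), -exp(-t) + 2*exp(-4*t)]

Strategy: write B = P · J · P⁻¹ where J is a Jordan canonical form, so e^{tB} = P · e^{tJ} · P⁻¹, and e^{tJ} can be computed block-by-block.

B has Jordan form
J =
  [-4,  0,  0]
  [ 0, -1,  0]
  [ 0,  0, -1]
(up to reordering of blocks).

Per-block formulas:
  For a 1×1 block at λ = -4: exp(t · [-4]) = [e^(-4t)].
  For a 1×1 block at λ = -1: exp(t · [-1]) = [e^(-1t)].

After assembling e^{tJ} and conjugating by P, we get:

e^{tB} =
  [2*exp(-t) - exp(-4*t), 3*exp(-t) - 3*exp(-4*t), 2*exp(-t) - 2*exp(-4*t)]
  [0, exp(-t), 0]
  [-exp(-t) + exp(-4*t), -3*exp(-t) + 3*exp(-4*t), -exp(-t) + 2*exp(-4*t)]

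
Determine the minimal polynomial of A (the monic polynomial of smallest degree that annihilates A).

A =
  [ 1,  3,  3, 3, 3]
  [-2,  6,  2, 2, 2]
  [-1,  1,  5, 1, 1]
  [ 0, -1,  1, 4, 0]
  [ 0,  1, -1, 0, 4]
x^3 - 12*x^2 + 48*x - 64

The characteristic polynomial is χ_A(x) = (x - 4)^5, so the eigenvalues are known. The minimal polynomial is
  m_A(x) = Π_λ (x − λ)^{k_λ}
where k_λ is the size of the *largest* Jordan block for λ (equivalently, the smallest k with (A − λI)^k v = 0 for every generalised eigenvector v of λ).

  λ = 4: largest Jordan block has size 3, contributing (x − 4)^3

So m_A(x) = (x - 4)^3 = x^3 - 12*x^2 + 48*x - 64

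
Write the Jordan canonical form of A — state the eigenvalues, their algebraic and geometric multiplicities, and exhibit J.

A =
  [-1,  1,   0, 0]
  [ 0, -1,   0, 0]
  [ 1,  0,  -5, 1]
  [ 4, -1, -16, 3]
J_2(-1) ⊕ J_2(-1)

The characteristic polynomial is
  det(x·I − A) = x^4 + 4*x^3 + 6*x^2 + 4*x + 1 = (x + 1)^4

Eigenvalues and multiplicities (the geometric multiplicity of λ is n − rank(A − λI), which equals the number of Jordan blocks for λ):
  λ = -1: algebraic multiplicity = 4, geometric multiplicity = 2

Determining the block sizes for each eigenvalue:
  λ = -1: with am = 4 and gm = 2, the partition is not yet determined (e.g. several partitions of 4 into 2 parts exist). Let N = A − (-1)·I. Computing rank(N^1) = 2, rank(N^2) = 0; the number of blocks of size ≥ j is rank(N^{j−1}) − rank(N^j), giving [2, 2]. So we have 2 block(s) of size 2 → block sizes [2, 2]

Assembling the blocks gives a Jordan form
J =
  [-1,  1,  0,  0]
  [ 0, -1,  0,  0]
  [ 0,  0, -1,  1]
  [ 0,  0,  0, -1]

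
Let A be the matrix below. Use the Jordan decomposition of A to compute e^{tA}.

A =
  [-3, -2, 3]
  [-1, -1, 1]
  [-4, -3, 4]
e^{tA} =
  [-t^2/2 - 3*t + 1, -t^2/2 - 2*t, t^2/2 + 3*t]
  [-t, 1 - t, t]
  [-t^2/2 - 4*t, -t^2/2 - 3*t, t^2/2 + 4*t + 1]

Strategy: write A = P · J · P⁻¹ where J is a Jordan canonical form, so e^{tA} = P · e^{tJ} · P⁻¹, and e^{tJ} can be computed block-by-block.

A has Jordan form
J =
  [0, 1, 0]
  [0, 0, 1]
  [0, 0, 0]
(up to reordering of blocks).

Per-block formulas:
  For a 3×3 Jordan block J_3(0): exp(t · J_3(0)) = e^(0t)·(I + t·N + (t^2/2)·N^2), where N is the 3×3 nilpotent shift.

After assembling e^{tJ} and conjugating by P, we get:

e^{tA} =
  [-t^2/2 - 3*t + 1, -t^2/2 - 2*t, t^2/2 + 3*t]
  [-t, 1 - t, t]
  [-t^2/2 - 4*t, -t^2/2 - 3*t, t^2/2 + 4*t + 1]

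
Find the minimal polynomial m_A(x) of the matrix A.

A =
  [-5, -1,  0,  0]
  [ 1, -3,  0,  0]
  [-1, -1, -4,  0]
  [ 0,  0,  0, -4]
x^2 + 8*x + 16

The characteristic polynomial is χ_A(x) = (x + 4)^4, so the eigenvalues are known. The minimal polynomial is
  m_A(x) = Π_λ (x − λ)^{k_λ}
where k_λ is the size of the *largest* Jordan block for λ (equivalently, the smallest k with (A − λI)^k v = 0 for every generalised eigenvector v of λ).

  λ = -4: largest Jordan block has size 2, contributing (x + 4)^2

So m_A(x) = (x + 4)^2 = x^2 + 8*x + 16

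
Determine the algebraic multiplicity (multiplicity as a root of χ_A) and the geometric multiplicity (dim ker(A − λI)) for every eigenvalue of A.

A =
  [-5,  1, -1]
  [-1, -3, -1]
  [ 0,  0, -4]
λ = -4: alg = 3, geom = 2

Step 1 — factor the characteristic polynomial to read off the algebraic multiplicities:
  χ_A(x) = (x + 4)^3

Step 2 — compute geometric multiplicities via the rank-nullity identity g(λ) = n − rank(A − λI):
  rank(A − (-4)·I) = 1, so dim ker(A − (-4)·I) = n − 1 = 2

Summary:
  λ = -4: algebraic multiplicity = 3, geometric multiplicity = 2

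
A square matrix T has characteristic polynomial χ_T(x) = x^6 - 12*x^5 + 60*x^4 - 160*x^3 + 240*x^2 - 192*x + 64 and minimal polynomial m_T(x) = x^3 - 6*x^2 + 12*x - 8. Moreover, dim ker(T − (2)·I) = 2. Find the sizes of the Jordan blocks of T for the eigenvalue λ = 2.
Block sizes for λ = 2: [3, 3]

Step 1 — from the characteristic polynomial, algebraic multiplicity of λ = 2 is 6. From dim ker(T − (2)·I) = 2, there are exactly 2 Jordan blocks for λ = 2.
Step 2 — from the minimal polynomial, the factor (x − 2)^3 tells us the largest block for λ = 2 has size 3.
Step 3 — with total size 6, 2 blocks, and largest block 3, the block sizes (in nonincreasing order) are [3, 3].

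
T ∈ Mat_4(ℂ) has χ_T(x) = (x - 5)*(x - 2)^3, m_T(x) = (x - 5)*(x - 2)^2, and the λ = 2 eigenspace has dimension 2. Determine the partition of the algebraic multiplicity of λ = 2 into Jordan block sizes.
Block sizes for λ = 2: [2, 1]

Step 1 — from the characteristic polynomial, algebraic multiplicity of λ = 2 is 3. From dim ker(T − (2)·I) = 2, there are exactly 2 Jordan blocks for λ = 2.
Step 2 — from the minimal polynomial, the factor (x − 2)^2 tells us the largest block for λ = 2 has size 2.
Step 3 — with total size 3, 2 blocks, and largest block 2, the block sizes (in nonincreasing order) are [2, 1].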